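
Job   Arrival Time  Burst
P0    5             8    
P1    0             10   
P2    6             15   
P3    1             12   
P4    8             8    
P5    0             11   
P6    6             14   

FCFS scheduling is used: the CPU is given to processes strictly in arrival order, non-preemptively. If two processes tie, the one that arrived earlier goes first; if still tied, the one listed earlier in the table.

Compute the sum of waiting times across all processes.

205

Schedule: | P1 0-10 | P5 10-21 | P3 21-33 | P0 33-41 | P2 41-56 | P6 56-70 | P4 70-78 |
Completion: P0=41  P1=10  P2=56  P3=33  P4=78  P5=21  P6=70
Turnaround (C−A): P0=36  P1=10  P2=50  P3=32  P4=70  P5=21  P6=64
Waiting = turnaround − burst: P0=28, P1=0, P2=35, P3=20, P4=62, P5=10, P6=50
Total waiting = 28 + 0 + 35 + 20 + 62 + 10 + 50 = 205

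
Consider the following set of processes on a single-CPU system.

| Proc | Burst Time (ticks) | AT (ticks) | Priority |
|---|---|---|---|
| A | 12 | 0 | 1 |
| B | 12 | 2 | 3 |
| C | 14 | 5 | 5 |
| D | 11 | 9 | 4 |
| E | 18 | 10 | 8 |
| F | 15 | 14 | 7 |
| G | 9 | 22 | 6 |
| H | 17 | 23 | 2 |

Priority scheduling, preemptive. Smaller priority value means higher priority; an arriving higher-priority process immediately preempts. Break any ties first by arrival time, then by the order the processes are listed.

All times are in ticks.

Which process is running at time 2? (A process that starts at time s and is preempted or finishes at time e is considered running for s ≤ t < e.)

Schedule: | A 0-12 | B 12-23 | H 23-40 | B 40-41 | D 41-52 | C 52-66 | G 66-75 | F 75-90 | E 90-108 |
Completion: A=12  B=41  C=66  D=52  E=108  F=90  G=75  H=40
Turnaround (C−A): A=12  B=39  C=61  D=43  E=98  F=76  G=53  H=17

A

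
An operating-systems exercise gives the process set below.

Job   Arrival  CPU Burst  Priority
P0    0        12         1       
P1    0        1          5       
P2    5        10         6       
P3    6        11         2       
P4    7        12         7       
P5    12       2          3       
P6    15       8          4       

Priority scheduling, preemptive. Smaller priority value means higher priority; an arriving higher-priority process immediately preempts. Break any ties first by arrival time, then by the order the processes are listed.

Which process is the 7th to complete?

P4

Schedule: | P0 0-12 | P3 12-23 | P5 23-25 | P6 25-33 | P1 33-34 | P2 34-44 | P4 44-56 |
Completion: P0=12  P1=34  P2=44  P3=23  P4=56  P5=25  P6=33
Turnaround (C−A): P0=12  P1=34  P2=39  P3=17  P4=49  P5=13  P6=18
Finish order: P0 → P3 → P5 → P6 → P1 → P2 → P4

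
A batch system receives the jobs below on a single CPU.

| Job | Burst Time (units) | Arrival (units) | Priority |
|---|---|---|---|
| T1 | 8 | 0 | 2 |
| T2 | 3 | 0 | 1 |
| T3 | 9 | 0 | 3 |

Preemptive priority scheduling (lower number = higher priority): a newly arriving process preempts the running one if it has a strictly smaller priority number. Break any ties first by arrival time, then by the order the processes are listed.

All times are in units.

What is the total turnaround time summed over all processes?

Schedule: | T2 0-3 | T1 3-11 | T3 11-20 |
Completion: T1=11  T2=3  T3=20
Turnaround (C−A): T1=11  T2=3  T3=20
Turnaround = completion − arrival: T1=11, T2=3, T3=20
Total turnaround = 11 + 3 + 20 = 34

34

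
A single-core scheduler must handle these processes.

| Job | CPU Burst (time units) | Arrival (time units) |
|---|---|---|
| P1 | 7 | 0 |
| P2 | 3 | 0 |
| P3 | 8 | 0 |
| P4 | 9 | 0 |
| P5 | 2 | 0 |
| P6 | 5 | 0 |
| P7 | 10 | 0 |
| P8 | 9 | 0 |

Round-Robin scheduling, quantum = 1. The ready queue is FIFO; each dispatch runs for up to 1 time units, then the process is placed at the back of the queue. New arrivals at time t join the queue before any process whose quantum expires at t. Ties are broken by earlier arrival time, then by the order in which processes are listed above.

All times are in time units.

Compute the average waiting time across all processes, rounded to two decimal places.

Timeline: | P1 0-1 | P2 1-2 | P3 2-3 | P4 3-4 | P5 4-5 | P6 5-6 | P7 6-7 | P8 7-8 | P1 8-9 | P2 9-10 | P3 10-11 | P4 11-12 | P5 12-13 | P6 13-14 | P7 14-15 | P8 15-16 | P1 16-17 | P2 17-18 | P3 18-19 | P4 19-20 | P6 20-21 | P7 21-22 | P8 22-23 | P1 23-24 | P3 24-25 | P4 25-26 | P6 26-27 | P7 27-28 | P8 28-29 | P1 29-30 | P3 30-31 | P4 31-32 | P6 32-33 | P7 33-34 | P8 34-35 | P1 35-36 | P3 36-37 | P4 37-38 | P7 38-39 | P8 39-40 | P1 40-41 | P3 41-42 | P4 42-43 | P7 43-44 | P8 44-45 | P3 45-46 | P4 46-47 | P7 47-48 | P8 48-49 | P4 49-50 | P7 50-51 | P8 51-52 | P7 52-53 |
Completion: P1=41  P2=18  P3=46  P4=50  P5=13  P6=33  P7=53  P8=52
Turnaround (C−A): P1=41  P2=18  P3=46  P4=50  P5=13  P6=33  P7=53  P8=52
Waiting times: P1=34, P2=15, P3=38, P4=41, P5=11, P6=28, P7=43, P8=43
Average waiting = (34+15+38+41+11+28+43+43) / 8 = 253/8 = 31.63

31.63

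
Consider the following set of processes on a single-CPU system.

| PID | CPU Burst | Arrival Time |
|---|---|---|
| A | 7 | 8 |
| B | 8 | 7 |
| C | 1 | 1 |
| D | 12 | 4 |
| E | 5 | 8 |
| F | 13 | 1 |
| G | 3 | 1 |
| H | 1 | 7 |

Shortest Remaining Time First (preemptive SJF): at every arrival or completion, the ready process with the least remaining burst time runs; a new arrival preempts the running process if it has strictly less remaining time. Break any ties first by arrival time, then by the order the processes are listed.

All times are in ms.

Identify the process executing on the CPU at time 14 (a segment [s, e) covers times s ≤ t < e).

Gantt: | idle 0-1 | C 1-2 | G 2-5 | D 5-7 | H 7-8 | E 8-13 | A 13-20 | B 20-28 | D 28-38 | F 38-51 |
Completion: A=20  B=28  C=2  D=38  E=13  F=51  G=5  H=8
Turnaround (C−A): A=12  B=21  C=1  D=34  E=5  F=50  G=4  H=1

A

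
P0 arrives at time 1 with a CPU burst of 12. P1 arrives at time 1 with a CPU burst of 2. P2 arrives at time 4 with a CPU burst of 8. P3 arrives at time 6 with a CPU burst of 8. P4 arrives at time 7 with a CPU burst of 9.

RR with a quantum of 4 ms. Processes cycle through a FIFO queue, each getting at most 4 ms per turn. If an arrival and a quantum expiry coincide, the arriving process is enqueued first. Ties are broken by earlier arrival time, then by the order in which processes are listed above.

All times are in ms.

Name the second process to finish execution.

P2

Schedule: | idle 0-1 | P0 1-5 | P1 5-7 | P2 7-11 | P0 11-15 | P3 15-19 | P4 19-23 | P2 23-27 | P0 27-31 | P3 31-35 | P4 35-40 |
Completion: P0=31  P1=7  P2=27  P3=35  P4=40
Finish order: P1 → P2 → P0 → P3 → P4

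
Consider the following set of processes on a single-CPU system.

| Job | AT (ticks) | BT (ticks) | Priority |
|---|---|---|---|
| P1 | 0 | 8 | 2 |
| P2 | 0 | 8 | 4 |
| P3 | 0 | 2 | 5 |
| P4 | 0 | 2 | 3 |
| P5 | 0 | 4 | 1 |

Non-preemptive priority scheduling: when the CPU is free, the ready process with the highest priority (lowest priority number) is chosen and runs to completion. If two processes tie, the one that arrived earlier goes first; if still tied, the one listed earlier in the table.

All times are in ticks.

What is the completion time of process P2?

Gantt: | P5 0-4 | P1 4-12 | P4 12-14 | P2 14-22 | P3 22-24 |
Completion: P1=12  P2=22  P3=24  P4=14  P5=4
Turnaround (C−A): P1=12  P2=22  P3=24  P4=14  P5=4

22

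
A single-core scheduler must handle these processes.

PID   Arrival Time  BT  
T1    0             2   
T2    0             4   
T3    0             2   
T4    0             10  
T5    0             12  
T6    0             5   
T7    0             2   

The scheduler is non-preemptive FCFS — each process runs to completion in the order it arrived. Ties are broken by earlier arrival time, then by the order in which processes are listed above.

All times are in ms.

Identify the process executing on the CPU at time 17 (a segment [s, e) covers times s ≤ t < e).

Schedule: | T1 0-2 | T2 2-6 | T3 6-8 | T4 8-18 | T5 18-30 | T6 30-35 | T7 35-37 |
Completion: T1=2  T2=6  T3=8  T4=18  T5=30  T6=35  T7=37
Turnaround (C−A): T1=2  T2=6  T3=8  T4=18  T5=30  T6=35  T7=37

T4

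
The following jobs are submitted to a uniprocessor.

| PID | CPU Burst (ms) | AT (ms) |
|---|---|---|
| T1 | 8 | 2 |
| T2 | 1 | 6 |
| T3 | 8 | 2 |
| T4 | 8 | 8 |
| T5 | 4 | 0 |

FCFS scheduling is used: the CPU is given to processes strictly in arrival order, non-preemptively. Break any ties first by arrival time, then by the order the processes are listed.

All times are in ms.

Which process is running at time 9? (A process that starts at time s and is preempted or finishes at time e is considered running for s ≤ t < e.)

T1

Timeline: | T5 0-4 | T1 4-12 | T3 12-20 | T2 20-21 | T4 21-29 |
Completion: T1=12  T2=21  T3=20  T4=29  T5=4
Turnaround (C−A): T1=10  T2=15  T3=18  T4=21  T5=4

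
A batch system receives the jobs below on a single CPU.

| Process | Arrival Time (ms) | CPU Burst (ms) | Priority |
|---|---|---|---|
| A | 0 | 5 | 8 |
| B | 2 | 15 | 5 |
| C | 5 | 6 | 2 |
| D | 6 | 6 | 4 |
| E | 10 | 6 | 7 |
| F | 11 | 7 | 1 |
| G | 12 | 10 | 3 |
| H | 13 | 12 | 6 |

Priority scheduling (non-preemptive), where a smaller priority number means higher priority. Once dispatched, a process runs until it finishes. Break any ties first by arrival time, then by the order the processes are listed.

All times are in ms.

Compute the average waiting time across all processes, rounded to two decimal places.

Schedule: | A 0-5 | C 5-11 | F 11-18 | G 18-28 | D 28-34 | B 34-49 | H 49-61 | E 61-67 |
Completion: A=5  B=49  C=11  D=34  E=67  F=18  G=28  H=61
Turnaround (C−A): A=5  B=47  C=6  D=28  E=57  F=7  G=16  H=48
Waiting times: A=0, B=32, C=0, D=22, E=51, F=0, G=6, H=36
Average waiting = (0+32+0+22+51+0+6+36) / 8 = 147/8 = 18.38

18.38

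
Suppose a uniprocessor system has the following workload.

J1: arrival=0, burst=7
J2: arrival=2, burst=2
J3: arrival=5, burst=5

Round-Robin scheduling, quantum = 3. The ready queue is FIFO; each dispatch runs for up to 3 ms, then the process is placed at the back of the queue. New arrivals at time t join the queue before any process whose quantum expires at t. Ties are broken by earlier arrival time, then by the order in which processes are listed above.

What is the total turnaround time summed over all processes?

Schedule: | J1 0-3 | J2 3-5 | J1 5-8 | J3 8-11 | J1 11-12 | J3 12-14 |
Completion: J1=12  J2=5  J3=14
Turnaround (C−A): J1=12  J2=3  J3=9
Turnaround = completion − arrival: J1=12, J2=3, J3=9
Total turnaround = 12 + 3 + 9 = 24

24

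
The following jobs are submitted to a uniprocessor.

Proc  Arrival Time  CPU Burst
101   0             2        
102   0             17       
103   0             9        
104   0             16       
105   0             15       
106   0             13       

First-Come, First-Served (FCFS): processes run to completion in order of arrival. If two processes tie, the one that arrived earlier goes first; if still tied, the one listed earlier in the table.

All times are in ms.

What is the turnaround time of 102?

19

Gantt: | 101 0-2 | 102 2-19 | 103 19-28 | 104 28-44 | 105 44-59 | 106 59-72 |
Completion: 101=2  102=19  103=28  104=44  105=59  106=72
Turnaround(102) = completion − arrival = 19 − 0 = 19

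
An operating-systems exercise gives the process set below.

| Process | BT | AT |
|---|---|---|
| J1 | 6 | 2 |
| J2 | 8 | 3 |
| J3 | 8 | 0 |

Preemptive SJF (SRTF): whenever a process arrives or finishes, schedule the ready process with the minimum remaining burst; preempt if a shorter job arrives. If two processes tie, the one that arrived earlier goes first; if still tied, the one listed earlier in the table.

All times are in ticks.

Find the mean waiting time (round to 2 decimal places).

Gantt: | J3 0-8 | J1 8-14 | J2 14-22 |
Completion: J1=14  J2=22  J3=8
Turnaround (C−A): J1=12  J2=19  J3=8
Waiting times: J1=6, J2=11, J3=0
Average waiting = (6+11+0) / 3 = 17/3 = 5.67

5.67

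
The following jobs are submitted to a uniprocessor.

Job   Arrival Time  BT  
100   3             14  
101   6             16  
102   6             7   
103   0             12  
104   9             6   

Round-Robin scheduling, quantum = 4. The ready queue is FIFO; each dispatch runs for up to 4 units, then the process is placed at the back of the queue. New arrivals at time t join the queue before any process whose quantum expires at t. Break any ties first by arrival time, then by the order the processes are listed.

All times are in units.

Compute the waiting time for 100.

34

Gantt: | 103 0-4 | 100 4-8 | 103 8-12 | 101 12-16 | 102 16-20 | 100 20-24 | 104 24-28 | 103 28-32 | 101 32-36 | 102 36-39 | 100 39-43 | 104 43-45 | 101 45-49 | 100 49-51 | 101 51-55 |
Completion: 100=51  101=55  102=39  103=32  104=45
Turnaround (C−A): 100=48  101=49  102=33  103=32  104=36
Waiting(100) = turnaround − burst = 48 − 14 = 34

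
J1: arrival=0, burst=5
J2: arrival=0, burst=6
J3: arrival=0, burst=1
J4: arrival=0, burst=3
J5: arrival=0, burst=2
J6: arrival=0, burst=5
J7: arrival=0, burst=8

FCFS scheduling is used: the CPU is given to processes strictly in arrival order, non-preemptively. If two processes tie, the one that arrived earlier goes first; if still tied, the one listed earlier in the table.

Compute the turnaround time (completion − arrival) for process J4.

Timeline: | J1 0-5 | J2 5-11 | J3 11-12 | J4 12-15 | J5 15-17 | J6 17-22 | J7 22-30 |
Completion: J1=5  J2=11  J3=12  J4=15  J5=17  J6=22  J7=30
Turnaround(J4) = completion − arrival = 15 − 0 = 15

15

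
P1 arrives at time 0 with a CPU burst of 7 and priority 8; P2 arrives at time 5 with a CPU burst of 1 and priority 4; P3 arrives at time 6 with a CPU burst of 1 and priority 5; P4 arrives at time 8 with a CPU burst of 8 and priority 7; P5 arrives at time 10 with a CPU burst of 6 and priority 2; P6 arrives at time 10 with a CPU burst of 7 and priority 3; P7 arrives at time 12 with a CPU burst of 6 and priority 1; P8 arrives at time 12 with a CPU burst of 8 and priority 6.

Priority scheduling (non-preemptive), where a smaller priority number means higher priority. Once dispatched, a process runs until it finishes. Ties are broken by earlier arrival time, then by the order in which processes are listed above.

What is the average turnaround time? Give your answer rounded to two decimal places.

13.75

Timeline: | P1 0-7 | P2 7-8 | P3 8-9 | P4 9-17 | P7 17-23 | P5 23-29 | P6 29-36 | P8 36-44 |
Completion: P1=7  P2=8  P3=9  P4=17  P5=29  P6=36  P7=23  P8=44
Turnaround (C−A): P1=7  P2=3  P3=3  P4=9  P5=19  P6=26  P7=11  P8=32
Turnaround times: P1=7, P2=3, P3=3, P4=9, P5=19, P6=26, P7=11, P8=32
Average turnaround = (7+3+3+9+19+26+11+32) / 8 = 110/8 = 13.75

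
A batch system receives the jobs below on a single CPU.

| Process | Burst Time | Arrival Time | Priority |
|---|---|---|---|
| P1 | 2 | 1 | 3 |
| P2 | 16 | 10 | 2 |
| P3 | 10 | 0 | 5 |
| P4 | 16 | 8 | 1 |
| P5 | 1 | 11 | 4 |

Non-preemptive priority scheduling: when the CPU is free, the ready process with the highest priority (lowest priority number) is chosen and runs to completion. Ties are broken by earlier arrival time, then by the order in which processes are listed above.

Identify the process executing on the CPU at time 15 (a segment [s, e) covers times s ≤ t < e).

P4

Schedule: | P3 0-10 | P4 10-26 | P2 26-42 | P1 42-44 | P5 44-45 |
Completion: P1=44  P2=42  P3=10  P4=26  P5=45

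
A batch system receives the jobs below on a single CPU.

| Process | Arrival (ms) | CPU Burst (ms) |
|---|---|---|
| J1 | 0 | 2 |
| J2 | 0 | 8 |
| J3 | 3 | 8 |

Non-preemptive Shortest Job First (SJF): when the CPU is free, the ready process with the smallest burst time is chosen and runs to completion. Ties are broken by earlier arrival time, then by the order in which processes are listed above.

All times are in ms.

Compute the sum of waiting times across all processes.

Schedule: | J1 0-2 | J2 2-10 | J3 10-18 |
Completion: J1=2  J2=10  J3=18
Turnaround (C−A): J1=2  J2=10  J3=15
Waiting = turnaround − burst: J1=0, J2=2, J3=7
Total waiting = 0 + 2 + 7 = 9

9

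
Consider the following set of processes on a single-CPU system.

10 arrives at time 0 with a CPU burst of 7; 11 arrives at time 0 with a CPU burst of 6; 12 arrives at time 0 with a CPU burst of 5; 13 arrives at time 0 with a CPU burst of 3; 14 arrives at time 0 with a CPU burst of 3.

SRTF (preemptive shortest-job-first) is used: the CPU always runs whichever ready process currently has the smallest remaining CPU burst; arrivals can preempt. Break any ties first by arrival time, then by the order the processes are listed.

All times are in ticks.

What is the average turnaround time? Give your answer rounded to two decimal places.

Timeline: | 13 0-3 | 14 3-6 | 12 6-11 | 11 11-17 | 10 17-24 |
Completion: 10=24  11=17  12=11  13=3  14=6
Turnaround (C−A): 10=24  11=17  12=11  13=3  14=6
Turnaround times: 10=24, 11=17, 12=11, 13=3, 14=6
Average turnaround = (24+17+11+3+6) / 5 = 61/5 = 12.20

12.20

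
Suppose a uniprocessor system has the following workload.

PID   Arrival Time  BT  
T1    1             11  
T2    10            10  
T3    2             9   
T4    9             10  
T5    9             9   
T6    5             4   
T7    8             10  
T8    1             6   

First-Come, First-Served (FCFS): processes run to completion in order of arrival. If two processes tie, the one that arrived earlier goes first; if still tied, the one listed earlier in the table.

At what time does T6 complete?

Timeline: | idle 0-1 | T1 1-12 | T8 12-18 | T3 18-27 | T6 27-31 | T7 31-41 | T4 41-51 | T5 51-60 | T2 60-70 |
Completion: T1=12  T2=70  T3=27  T4=51  T5=60  T6=31  T7=41  T8=18

31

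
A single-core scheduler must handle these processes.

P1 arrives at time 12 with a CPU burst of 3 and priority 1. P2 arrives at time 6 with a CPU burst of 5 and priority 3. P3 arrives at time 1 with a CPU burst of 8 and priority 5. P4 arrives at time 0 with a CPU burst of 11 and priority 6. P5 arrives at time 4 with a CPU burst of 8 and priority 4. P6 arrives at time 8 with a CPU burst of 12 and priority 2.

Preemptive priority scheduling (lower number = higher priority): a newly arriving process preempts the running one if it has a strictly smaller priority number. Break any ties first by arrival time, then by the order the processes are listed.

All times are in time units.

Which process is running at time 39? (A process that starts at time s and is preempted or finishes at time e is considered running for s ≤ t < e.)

Schedule: | P4 0-1 | P3 1-4 | P5 4-6 | P2 6-8 | P6 8-12 | P1 12-15 | P6 15-23 | P2 23-26 | P5 26-32 | P3 32-37 | P4 37-47 |
Completion: P1=15  P2=26  P3=37  P4=47  P5=32  P6=23
Turnaround (C−A): P1=3  P2=20  P3=36  P4=47  P5=28  P6=15

P4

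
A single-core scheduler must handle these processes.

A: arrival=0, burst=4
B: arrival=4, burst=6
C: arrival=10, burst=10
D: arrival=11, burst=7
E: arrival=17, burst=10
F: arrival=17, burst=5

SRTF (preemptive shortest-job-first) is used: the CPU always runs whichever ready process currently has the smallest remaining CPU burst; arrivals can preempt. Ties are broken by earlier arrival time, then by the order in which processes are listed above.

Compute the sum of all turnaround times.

70

Schedule: | A 0-4 | B 4-10 | C 10-11 | D 11-18 | F 18-23 | C 23-32 | E 32-42 |
Completion: A=4  B=10  C=32  D=18  E=42  F=23
Turnaround (C−A): A=4  B=6  C=22  D=7  E=25  F=6
Turnaround = completion − arrival: A=4, B=6, C=22, D=7, E=25, F=6
Total turnaround = 4 + 6 + 22 + 7 + 25 + 6 = 70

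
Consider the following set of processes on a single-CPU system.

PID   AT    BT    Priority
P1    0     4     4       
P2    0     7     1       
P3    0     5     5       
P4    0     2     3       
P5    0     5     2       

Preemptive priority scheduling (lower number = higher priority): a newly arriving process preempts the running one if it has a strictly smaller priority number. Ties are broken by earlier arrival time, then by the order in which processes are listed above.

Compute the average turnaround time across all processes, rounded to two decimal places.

Gantt: | P2 0-7 | P5 7-12 | P4 12-14 | P1 14-18 | P3 18-23 |
Completion: P1=18  P2=7  P3=23  P4=14  P5=12
Turnaround times: P1=18, P2=7, P3=23, P4=14, P5=12
Average turnaround = (18+7+23+14+12) / 5 = 74/5 = 14.80

14.80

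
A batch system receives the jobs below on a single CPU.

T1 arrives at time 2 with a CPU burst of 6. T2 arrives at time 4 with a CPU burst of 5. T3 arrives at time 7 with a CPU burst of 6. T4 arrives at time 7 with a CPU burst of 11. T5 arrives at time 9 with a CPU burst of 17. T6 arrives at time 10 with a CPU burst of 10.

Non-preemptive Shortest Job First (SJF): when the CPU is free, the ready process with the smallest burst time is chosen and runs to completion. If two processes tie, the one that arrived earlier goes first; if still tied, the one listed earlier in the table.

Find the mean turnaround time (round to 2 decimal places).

21.17

Timeline: | idle 0-2 | T1 2-8 | T2 8-13 | T3 13-19 | T6 19-29 | T4 29-40 | T5 40-57 |
Completion: T1=8  T2=13  T3=19  T4=40  T5=57  T6=29
Turnaround (C−A): T1=6  T2=9  T3=12  T4=33  T5=48  T6=19
Turnaround times: T1=6, T2=9, T3=12, T4=33, T5=48, T6=19
Average turnaround = (6+9+12+33+48+19) / 6 = 127/6 = 21.17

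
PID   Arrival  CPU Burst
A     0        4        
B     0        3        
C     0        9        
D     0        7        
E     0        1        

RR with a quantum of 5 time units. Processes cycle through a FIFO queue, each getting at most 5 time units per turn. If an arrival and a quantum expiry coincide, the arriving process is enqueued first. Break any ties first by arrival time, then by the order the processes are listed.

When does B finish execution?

Gantt: | A 0-4 | B 4-7 | C 7-12 | D 12-17 | E 17-18 | C 18-22 | D 22-24 |
Completion: A=4  B=7  C=22  D=24  E=18

7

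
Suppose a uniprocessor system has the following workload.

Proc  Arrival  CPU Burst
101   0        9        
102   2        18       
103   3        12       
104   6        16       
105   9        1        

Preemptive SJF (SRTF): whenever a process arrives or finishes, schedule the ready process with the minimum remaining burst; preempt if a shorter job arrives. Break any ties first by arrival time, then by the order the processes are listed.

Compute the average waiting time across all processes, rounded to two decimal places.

11.80

Schedule: | 101 0-9 | 105 9-10 | 103 10-22 | 104 22-38 | 102 38-56 |
Completion: 101=9  102=56  103=22  104=38  105=10
Turnaround (C−A): 101=9  102=54  103=19  104=32  105=1
Waiting times: 101=0, 102=36, 103=7, 104=16, 105=0
Average waiting = (0+36+7+16+0) / 5 = 59/5 = 11.80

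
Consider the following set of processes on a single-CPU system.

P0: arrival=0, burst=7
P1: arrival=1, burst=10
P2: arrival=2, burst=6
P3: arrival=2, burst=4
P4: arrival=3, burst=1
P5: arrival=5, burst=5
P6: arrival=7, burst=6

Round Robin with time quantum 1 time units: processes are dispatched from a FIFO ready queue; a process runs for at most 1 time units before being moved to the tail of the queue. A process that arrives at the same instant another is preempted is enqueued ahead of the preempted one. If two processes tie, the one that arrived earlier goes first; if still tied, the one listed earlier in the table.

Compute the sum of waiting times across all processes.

143

Gantt: | P0 0-1 | P1 1-2 | P0 2-3 | P2 3-4 | P3 4-5 | P1 5-6 | P4 6-7 | P0 7-8 | P2 8-9 | P5 9-10 | P3 10-11 | P1 11-12 | P6 12-13 | P0 13-14 | P2 14-15 | P5 15-16 | P3 16-17 | P1 17-18 | P6 18-19 | P0 19-20 | P2 20-21 | P5 21-22 | P3 22-23 | P1 23-24 | P6 24-25 | P0 25-26 | P2 26-27 | P5 27-28 | P1 28-29 | P6 29-30 | P0 30-31 | P2 31-32 | P5 32-33 | P1 33-34 | P6 34-35 | P1 35-36 | P6 36-37 | P1 37-39 |
Completion: P0=31  P1=39  P2=32  P3=23  P4=7  P5=33  P6=37
Turnaround (C−A): P0=31  P1=38  P2=30  P3=21  P4=4  P5=28  P6=30
Waiting = turnaround − burst: P0=24, P1=28, P2=24, P3=17, P4=3, P5=23, P6=24
Total waiting = 24 + 28 + 24 + 17 + 3 + 23 + 24 = 143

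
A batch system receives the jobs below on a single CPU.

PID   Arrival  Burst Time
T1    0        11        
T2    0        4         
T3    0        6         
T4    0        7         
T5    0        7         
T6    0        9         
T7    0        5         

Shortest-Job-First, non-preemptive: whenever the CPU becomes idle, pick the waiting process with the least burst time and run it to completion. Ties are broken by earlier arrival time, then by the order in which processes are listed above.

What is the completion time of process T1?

49

Schedule: | T2 0-4 | T7 4-9 | T3 9-15 | T4 15-22 | T5 22-29 | T6 29-38 | T1 38-49 |
Completion: T1=49  T2=4  T3=15  T4=22  T5=29  T6=38  T7=9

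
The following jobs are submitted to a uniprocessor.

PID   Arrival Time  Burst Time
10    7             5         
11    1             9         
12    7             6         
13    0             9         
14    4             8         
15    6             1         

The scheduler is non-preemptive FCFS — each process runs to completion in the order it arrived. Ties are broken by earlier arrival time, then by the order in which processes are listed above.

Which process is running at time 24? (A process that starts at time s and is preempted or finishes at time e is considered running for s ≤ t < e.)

Schedule: | 13 0-9 | 11 9-18 | 14 18-26 | 15 26-27 | 10 27-32 | 12 32-38 |
Completion: 10=32  11=18  12=38  13=9  14=26  15=27

14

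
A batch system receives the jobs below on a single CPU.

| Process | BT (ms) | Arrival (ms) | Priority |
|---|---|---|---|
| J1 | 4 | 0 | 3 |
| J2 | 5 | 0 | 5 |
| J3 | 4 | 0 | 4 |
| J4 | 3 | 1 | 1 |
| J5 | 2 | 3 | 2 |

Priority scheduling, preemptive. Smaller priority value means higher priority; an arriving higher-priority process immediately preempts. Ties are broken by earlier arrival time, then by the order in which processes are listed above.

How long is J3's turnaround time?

13

Timeline: | J1 0-1 | J4 1-4 | J5 4-6 | J1 6-9 | J3 9-13 | J2 13-18 |
Completion: J1=9  J2=18  J3=13  J4=4  J5=6
Turnaround(J3) = completion − arrival = 13 − 0 = 13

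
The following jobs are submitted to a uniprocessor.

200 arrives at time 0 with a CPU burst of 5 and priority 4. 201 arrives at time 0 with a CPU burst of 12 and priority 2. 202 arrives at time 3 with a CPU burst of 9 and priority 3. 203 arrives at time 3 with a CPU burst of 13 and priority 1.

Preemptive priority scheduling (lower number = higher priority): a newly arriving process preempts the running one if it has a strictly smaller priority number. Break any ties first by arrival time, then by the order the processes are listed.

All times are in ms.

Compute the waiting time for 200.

34

Gantt: | 201 0-3 | 203 3-16 | 201 16-25 | 202 25-34 | 200 34-39 |
Completion: 200=39  201=25  202=34  203=16
Waiting(200) = turnaround − burst = 39 − 5 = 34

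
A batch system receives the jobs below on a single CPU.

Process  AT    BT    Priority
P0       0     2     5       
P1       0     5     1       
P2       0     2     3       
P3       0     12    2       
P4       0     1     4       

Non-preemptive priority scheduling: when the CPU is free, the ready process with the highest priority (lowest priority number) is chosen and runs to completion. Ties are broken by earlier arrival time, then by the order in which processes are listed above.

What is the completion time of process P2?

Gantt: | P1 0-5 | P3 5-17 | P2 17-19 | P4 19-20 | P0 20-22 |
Completion: P0=22  P1=5  P2=19  P3=17  P4=20

19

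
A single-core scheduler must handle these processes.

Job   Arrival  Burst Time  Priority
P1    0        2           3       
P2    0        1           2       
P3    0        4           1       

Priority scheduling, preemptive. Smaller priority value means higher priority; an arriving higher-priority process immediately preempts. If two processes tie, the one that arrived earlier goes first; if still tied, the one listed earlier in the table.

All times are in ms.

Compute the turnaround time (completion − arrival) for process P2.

5

Schedule: | P3 0-4 | P2 4-5 | P1 5-7 |
Completion: P1=7  P2=5  P3=4
Turnaround(P2) = completion − arrival = 5 − 0 = 5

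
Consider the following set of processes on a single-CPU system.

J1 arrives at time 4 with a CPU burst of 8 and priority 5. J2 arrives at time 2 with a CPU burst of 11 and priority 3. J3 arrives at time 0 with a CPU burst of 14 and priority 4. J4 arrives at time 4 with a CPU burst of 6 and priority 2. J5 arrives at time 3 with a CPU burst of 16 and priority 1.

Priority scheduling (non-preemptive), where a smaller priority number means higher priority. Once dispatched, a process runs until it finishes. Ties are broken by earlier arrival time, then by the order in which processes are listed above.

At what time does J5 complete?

Gantt: | J3 0-14 | J5 14-30 | J4 30-36 | J2 36-47 | J1 47-55 |
Completion: J1=55  J2=47  J3=14  J4=36  J5=30

30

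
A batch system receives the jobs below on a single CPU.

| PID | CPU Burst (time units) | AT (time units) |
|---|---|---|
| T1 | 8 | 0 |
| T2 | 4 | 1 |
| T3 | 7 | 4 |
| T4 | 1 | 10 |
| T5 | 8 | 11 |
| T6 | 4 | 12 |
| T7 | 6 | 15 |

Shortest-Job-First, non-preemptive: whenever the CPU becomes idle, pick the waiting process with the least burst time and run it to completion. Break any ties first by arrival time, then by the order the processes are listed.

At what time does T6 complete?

17

Gantt: | T1 0-8 | T2 8-12 | T4 12-13 | T6 13-17 | T7 17-23 | T3 23-30 | T5 30-38 |
Completion: T1=8  T2=12  T3=30  T4=13  T5=38  T6=17  T7=23
Turnaround (C−A): T1=8  T2=11  T3=26  T4=3  T5=27  T6=5  T7=8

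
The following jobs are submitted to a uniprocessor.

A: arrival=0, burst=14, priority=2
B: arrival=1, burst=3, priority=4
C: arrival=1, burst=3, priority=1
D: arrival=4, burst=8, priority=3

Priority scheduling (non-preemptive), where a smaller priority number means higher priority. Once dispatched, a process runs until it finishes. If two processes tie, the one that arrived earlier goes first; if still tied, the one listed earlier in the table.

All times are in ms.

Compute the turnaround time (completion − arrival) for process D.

21

Gantt: | A 0-14 | C 14-17 | D 17-25 | B 25-28 |
Completion: A=14  B=28  C=17  D=25
Turnaround(D) = completion − arrival = 25 − 4 = 21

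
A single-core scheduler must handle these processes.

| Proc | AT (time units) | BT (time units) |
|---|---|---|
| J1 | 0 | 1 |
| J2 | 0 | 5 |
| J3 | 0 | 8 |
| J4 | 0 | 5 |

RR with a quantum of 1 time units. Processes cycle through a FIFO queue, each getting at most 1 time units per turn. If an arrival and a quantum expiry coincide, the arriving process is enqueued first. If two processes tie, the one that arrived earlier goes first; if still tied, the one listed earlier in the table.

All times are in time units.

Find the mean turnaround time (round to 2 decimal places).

12.50

Gantt: | J1 0-1 | J2 1-2 | J3 2-3 | J4 3-4 | J2 4-5 | J3 5-6 | J4 6-7 | J2 7-8 | J3 8-9 | J4 9-10 | J2 10-11 | J3 11-12 | J4 12-13 | J2 13-14 | J3 14-15 | J4 15-16 | J3 16-19 |
Completion: J1=1  J2=14  J3=19  J4=16
Turnaround times: J1=1, J2=14, J3=19, J4=16
Average turnaround = (1+14+19+16) / 4 = 50/4 = 12.50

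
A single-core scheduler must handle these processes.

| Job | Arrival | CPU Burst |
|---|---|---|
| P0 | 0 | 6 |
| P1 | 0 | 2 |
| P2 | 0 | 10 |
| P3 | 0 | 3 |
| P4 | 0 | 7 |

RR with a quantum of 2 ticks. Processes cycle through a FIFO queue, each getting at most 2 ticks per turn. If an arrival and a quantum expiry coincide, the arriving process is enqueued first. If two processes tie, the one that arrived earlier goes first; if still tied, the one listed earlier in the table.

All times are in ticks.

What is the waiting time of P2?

18

Schedule: | P0 0-2 | P1 2-4 | P2 4-6 | P3 6-8 | P4 8-10 | P0 10-12 | P2 12-14 | P3 14-15 | P4 15-17 | P0 17-19 | P2 19-21 | P4 21-23 | P2 23-25 | P4 25-26 | P2 26-28 |
Completion: P0=19  P1=4  P2=28  P3=15  P4=26
Turnaround (C−A): P0=19  P1=4  P2=28  P3=15  P4=26
Waiting(P2) = turnaround − burst = 28 − 10 = 18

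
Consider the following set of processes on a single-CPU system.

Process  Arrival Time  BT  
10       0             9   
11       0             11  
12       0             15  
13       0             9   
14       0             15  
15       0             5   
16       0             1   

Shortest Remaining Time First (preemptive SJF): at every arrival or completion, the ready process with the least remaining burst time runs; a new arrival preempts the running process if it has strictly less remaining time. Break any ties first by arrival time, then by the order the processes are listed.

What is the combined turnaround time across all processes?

196

Timeline: | 16 0-1 | 15 1-6 | 10 6-15 | 13 15-24 | 11 24-35 | 12 35-50 | 14 50-65 |
Completion: 10=15  11=35  12=50  13=24  14=65  15=6  16=1
Turnaround = completion − arrival: 10=15, 11=35, 12=50, 13=24, 14=65, 15=6, 16=1
Total turnaround = 15 + 35 + 50 + 24 + 65 + 6 + 1 = 196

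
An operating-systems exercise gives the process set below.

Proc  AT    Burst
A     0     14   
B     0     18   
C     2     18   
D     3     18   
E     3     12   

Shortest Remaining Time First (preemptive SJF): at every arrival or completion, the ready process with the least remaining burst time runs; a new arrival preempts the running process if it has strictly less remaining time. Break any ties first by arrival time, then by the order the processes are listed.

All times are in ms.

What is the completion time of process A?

Timeline: | A 0-14 | E 14-26 | B 26-44 | C 44-62 | D 62-80 |
Completion: A=14  B=44  C=62  D=80  E=26
Turnaround (C−A): A=14  B=44  C=60  D=77  E=23

14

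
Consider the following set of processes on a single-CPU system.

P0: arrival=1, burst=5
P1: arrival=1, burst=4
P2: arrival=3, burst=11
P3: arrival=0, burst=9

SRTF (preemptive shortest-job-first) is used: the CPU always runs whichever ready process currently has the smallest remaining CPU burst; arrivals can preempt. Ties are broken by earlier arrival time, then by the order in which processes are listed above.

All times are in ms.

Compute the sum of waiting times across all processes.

28

Gantt: | P3 0-1 | P1 1-5 | P0 5-10 | P3 10-18 | P2 18-29 |
Completion: P0=10  P1=5  P2=29  P3=18
Turnaround (C−A): P0=9  P1=4  P2=26  P3=18
Waiting = turnaround − burst: P0=4, P1=0, P2=15, P3=9
Total waiting = 4 + 0 + 15 + 9 = 28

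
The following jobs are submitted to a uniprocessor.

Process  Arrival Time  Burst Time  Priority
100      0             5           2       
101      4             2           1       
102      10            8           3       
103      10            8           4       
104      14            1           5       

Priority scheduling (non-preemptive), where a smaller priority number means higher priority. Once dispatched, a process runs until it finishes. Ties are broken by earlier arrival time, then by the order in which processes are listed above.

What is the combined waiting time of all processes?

21

Schedule: | 100 0-5 | 101 5-7 | idle 7-10 | 102 10-18 | 103 18-26 | 104 26-27 |
Completion: 100=5  101=7  102=18  103=26  104=27
Waiting = turnaround − burst: 100=0, 101=1, 102=0, 103=8, 104=12
Total waiting = 0 + 1 + 0 + 8 + 12 = 21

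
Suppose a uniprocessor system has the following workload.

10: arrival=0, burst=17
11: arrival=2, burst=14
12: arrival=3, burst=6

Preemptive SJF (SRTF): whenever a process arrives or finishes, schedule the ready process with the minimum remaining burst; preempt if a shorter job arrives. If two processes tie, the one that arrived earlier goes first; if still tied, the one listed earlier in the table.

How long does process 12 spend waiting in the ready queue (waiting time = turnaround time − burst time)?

0

Gantt: | 10 0-2 | 11 2-3 | 12 3-9 | 11 9-22 | 10 22-37 |
Completion: 10=37  11=22  12=9
Waiting(12) = turnaround − burst = 6 − 6 = 0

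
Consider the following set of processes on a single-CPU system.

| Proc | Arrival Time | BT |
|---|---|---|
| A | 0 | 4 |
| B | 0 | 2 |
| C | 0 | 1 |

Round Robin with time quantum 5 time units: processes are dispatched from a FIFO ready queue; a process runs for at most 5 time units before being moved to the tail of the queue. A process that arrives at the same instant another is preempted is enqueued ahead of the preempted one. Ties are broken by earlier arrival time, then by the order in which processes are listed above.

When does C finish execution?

7

Timeline: | A 0-4 | B 4-6 | C 6-7 |
Completion: A=4  B=6  C=7
Turnaround (C−A): A=4  B=6  C=7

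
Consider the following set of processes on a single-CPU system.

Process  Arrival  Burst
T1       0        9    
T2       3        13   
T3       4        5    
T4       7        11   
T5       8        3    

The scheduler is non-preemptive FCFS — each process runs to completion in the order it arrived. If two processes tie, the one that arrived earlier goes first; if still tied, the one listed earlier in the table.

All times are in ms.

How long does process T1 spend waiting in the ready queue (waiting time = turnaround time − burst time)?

Timeline: | T1 0-9 | T2 9-22 | T3 22-27 | T4 27-38 | T5 38-41 |
Completion: T1=9  T2=22  T3=27  T4=38  T5=41
Turnaround (C−A): T1=9  T2=19  T3=23  T4=31  T5=33
Waiting(T1) = turnaround − burst = 9 − 9 = 0

0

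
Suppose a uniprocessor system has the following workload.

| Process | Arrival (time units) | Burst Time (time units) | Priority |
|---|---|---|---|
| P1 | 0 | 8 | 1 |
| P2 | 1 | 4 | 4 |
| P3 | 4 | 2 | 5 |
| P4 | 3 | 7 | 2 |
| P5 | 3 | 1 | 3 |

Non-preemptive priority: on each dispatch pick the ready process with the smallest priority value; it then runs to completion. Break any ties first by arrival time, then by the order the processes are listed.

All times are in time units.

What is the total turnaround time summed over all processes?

70

Gantt: | P1 0-8 | P4 8-15 | P5 15-16 | P2 16-20 | P3 20-22 |
Completion: P1=8  P2=20  P3=22  P4=15  P5=16
Turnaround (C−A): P1=8  P2=19  P3=18  P4=12  P5=13
Turnaround = completion − arrival: P1=8, P2=19, P3=18, P4=12, P5=13
Total turnaround = 8 + 19 + 18 + 12 + 13 = 70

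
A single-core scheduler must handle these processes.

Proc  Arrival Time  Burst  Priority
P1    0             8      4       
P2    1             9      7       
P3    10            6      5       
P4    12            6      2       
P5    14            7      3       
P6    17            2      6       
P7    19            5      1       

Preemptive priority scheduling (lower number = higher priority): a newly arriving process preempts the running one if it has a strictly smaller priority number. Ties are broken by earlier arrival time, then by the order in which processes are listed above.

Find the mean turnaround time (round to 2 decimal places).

Schedule: | P1 0-8 | P2 8-10 | P3 10-12 | P4 12-18 | P5 18-19 | P7 19-24 | P5 24-30 | P3 30-34 | P6 34-36 | P2 36-43 |
Completion: P1=8  P2=43  P3=34  P4=18  P5=30  P6=36  P7=24
Turnaround times: P1=8, P2=42, P3=24, P4=6, P5=16, P6=19, P7=5
Average turnaround = (8+42+24+6+16+19+5) / 7 = 120/7 = 17.14

17.14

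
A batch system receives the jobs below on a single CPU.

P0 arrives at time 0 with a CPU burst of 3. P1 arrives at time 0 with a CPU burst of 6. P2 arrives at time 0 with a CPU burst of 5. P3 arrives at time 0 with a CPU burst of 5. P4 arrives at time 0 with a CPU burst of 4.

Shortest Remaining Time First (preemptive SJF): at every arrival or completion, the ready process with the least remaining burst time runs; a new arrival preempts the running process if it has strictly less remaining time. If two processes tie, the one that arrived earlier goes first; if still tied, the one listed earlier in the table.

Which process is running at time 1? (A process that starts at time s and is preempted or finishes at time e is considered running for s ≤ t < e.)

P0

Gantt: | P0 0-3 | P4 3-7 | P2 7-12 | P3 12-17 | P1 17-23 |
Completion: P0=3  P1=23  P2=12  P3=17  P4=7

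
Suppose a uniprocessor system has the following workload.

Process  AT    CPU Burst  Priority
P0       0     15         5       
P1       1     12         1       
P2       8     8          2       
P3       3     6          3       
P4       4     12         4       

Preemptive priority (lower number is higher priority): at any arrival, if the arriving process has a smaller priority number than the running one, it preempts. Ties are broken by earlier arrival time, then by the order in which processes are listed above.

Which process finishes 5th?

Schedule: | P0 0-1 | P1 1-13 | P2 13-21 | P3 21-27 | P4 27-39 | P0 39-53 |
Completion: P0=53  P1=13  P2=21  P3=27  P4=39
Turnaround (C−A): P0=53  P1=12  P2=13  P3=24  P4=35
Finish order: P1 → P2 → P3 → P4 → P0

P0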